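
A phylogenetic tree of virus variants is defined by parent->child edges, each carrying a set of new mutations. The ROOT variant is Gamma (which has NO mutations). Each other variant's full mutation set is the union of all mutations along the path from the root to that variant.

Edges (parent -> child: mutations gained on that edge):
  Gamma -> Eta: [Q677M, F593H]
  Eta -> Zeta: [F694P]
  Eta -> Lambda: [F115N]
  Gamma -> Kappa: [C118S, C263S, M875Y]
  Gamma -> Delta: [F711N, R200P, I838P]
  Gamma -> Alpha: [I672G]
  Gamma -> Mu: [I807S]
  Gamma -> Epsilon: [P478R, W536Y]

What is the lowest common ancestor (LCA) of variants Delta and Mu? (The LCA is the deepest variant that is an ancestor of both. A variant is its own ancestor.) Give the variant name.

Answer: Gamma

Derivation:
Path from root to Delta: Gamma -> Delta
  ancestors of Delta: {Gamma, Delta}
Path from root to Mu: Gamma -> Mu
  ancestors of Mu: {Gamma, Mu}
Common ancestors: {Gamma}
Walk up from Mu: Mu (not in ancestors of Delta), Gamma (in ancestors of Delta)
Deepest common ancestor (LCA) = Gamma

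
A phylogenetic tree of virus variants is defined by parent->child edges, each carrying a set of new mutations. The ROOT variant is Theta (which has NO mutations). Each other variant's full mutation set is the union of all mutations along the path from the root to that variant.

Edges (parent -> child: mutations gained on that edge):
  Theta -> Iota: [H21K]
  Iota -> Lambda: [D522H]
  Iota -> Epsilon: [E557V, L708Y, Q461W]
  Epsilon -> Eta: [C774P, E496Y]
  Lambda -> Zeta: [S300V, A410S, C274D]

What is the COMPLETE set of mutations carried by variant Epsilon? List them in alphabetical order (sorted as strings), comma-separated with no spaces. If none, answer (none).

At Theta: gained [] -> total []
At Iota: gained ['H21K'] -> total ['H21K']
At Epsilon: gained ['E557V', 'L708Y', 'Q461W'] -> total ['E557V', 'H21K', 'L708Y', 'Q461W']

Answer: E557V,H21K,L708Y,Q461W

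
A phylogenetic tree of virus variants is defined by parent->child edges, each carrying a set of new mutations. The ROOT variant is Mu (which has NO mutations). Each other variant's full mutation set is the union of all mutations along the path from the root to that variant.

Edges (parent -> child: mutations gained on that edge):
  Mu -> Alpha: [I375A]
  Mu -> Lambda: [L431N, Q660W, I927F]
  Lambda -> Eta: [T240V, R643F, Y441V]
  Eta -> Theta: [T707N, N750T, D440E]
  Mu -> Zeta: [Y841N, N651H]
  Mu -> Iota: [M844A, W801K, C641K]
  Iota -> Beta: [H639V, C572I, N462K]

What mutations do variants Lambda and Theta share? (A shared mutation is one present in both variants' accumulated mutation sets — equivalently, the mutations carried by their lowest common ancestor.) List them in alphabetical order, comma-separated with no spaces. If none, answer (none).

Answer: I927F,L431N,Q660W

Derivation:
Accumulating mutations along path to Lambda:
  At Mu: gained [] -> total []
  At Lambda: gained ['L431N', 'Q660W', 'I927F'] -> total ['I927F', 'L431N', 'Q660W']
Mutations(Lambda) = ['I927F', 'L431N', 'Q660W']
Accumulating mutations along path to Theta:
  At Mu: gained [] -> total []
  At Lambda: gained ['L431N', 'Q660W', 'I927F'] -> total ['I927F', 'L431N', 'Q660W']
  At Eta: gained ['T240V', 'R643F', 'Y441V'] -> total ['I927F', 'L431N', 'Q660W', 'R643F', 'T240V', 'Y441V']
  At Theta: gained ['T707N', 'N750T', 'D440E'] -> total ['D440E', 'I927F', 'L431N', 'N750T', 'Q660W', 'R643F', 'T240V', 'T707N', 'Y441V']
Mutations(Theta) = ['D440E', 'I927F', 'L431N', 'N750T', 'Q660W', 'R643F', 'T240V', 'T707N', 'Y441V']
Intersection: ['I927F', 'L431N', 'Q660W'] ∩ ['D440E', 'I927F', 'L431N', 'N750T', 'Q660W', 'R643F', 'T240V', 'T707N', 'Y441V'] = ['I927F', 'L431N', 'Q660W']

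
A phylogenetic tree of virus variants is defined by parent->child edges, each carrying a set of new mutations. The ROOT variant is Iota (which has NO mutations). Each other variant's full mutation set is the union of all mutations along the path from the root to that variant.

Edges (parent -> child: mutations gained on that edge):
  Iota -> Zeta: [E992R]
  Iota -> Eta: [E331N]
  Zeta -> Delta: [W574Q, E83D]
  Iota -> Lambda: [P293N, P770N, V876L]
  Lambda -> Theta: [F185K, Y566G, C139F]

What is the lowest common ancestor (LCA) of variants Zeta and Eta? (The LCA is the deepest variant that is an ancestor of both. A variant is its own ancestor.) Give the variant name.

Path from root to Zeta: Iota -> Zeta
  ancestors of Zeta: {Iota, Zeta}
Path from root to Eta: Iota -> Eta
  ancestors of Eta: {Iota, Eta}
Common ancestors: {Iota}
Walk up from Eta: Eta (not in ancestors of Zeta), Iota (in ancestors of Zeta)
Deepest common ancestor (LCA) = Iota

Answer: Iota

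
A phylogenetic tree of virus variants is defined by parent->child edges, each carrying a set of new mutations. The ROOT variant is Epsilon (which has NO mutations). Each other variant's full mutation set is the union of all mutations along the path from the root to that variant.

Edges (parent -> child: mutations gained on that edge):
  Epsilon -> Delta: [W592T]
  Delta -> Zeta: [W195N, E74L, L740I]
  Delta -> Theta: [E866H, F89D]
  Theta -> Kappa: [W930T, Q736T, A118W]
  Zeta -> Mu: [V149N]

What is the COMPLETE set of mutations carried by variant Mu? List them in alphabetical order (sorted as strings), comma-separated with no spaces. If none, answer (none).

Answer: E74L,L740I,V149N,W195N,W592T

Derivation:
At Epsilon: gained [] -> total []
At Delta: gained ['W592T'] -> total ['W592T']
At Zeta: gained ['W195N', 'E74L', 'L740I'] -> total ['E74L', 'L740I', 'W195N', 'W592T']
At Mu: gained ['V149N'] -> total ['E74L', 'L740I', 'V149N', 'W195N', 'W592T']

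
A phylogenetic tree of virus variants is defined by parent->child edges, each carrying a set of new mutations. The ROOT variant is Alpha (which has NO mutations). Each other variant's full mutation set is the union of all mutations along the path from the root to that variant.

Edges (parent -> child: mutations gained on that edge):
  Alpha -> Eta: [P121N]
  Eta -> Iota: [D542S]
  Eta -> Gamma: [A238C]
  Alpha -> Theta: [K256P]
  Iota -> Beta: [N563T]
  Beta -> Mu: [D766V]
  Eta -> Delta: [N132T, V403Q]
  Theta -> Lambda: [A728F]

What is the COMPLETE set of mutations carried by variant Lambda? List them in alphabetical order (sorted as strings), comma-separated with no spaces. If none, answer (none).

At Alpha: gained [] -> total []
At Theta: gained ['K256P'] -> total ['K256P']
At Lambda: gained ['A728F'] -> total ['A728F', 'K256P']

Answer: A728F,K256P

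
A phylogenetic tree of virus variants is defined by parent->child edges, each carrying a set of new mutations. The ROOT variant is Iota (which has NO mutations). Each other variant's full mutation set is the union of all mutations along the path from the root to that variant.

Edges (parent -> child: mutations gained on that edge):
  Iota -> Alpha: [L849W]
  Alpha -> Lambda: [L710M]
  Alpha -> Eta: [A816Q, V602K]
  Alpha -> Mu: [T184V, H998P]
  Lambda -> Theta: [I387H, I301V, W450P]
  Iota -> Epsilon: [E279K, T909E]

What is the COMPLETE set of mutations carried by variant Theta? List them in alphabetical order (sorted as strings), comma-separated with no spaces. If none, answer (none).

Answer: I301V,I387H,L710M,L849W,W450P

Derivation:
At Iota: gained [] -> total []
At Alpha: gained ['L849W'] -> total ['L849W']
At Lambda: gained ['L710M'] -> total ['L710M', 'L849W']
At Theta: gained ['I387H', 'I301V', 'W450P'] -> total ['I301V', 'I387H', 'L710M', 'L849W', 'W450P']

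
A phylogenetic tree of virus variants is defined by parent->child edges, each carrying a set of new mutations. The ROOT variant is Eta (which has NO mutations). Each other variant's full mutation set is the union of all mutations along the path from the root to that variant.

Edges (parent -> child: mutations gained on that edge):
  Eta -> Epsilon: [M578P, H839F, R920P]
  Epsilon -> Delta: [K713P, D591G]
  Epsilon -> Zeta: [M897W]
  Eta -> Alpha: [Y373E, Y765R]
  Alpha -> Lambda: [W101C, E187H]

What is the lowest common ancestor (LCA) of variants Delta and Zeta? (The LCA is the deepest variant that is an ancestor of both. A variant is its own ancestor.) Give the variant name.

Answer: Epsilon

Derivation:
Path from root to Delta: Eta -> Epsilon -> Delta
  ancestors of Delta: {Eta, Epsilon, Delta}
Path from root to Zeta: Eta -> Epsilon -> Zeta
  ancestors of Zeta: {Eta, Epsilon, Zeta}
Common ancestors: {Eta, Epsilon}
Walk up from Zeta: Zeta (not in ancestors of Delta), Epsilon (in ancestors of Delta), Eta (in ancestors of Delta)
Deepest common ancestor (LCA) = Epsilon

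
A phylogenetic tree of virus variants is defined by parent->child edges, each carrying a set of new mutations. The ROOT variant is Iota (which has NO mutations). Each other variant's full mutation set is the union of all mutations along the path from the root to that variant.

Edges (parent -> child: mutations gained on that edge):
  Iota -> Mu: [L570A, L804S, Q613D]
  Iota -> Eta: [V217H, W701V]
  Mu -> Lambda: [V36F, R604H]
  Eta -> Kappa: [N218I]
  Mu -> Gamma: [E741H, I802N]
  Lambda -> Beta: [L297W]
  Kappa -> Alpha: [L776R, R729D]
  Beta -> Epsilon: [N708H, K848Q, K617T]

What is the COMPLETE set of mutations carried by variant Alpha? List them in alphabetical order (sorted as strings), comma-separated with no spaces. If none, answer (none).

At Iota: gained [] -> total []
At Eta: gained ['V217H', 'W701V'] -> total ['V217H', 'W701V']
At Kappa: gained ['N218I'] -> total ['N218I', 'V217H', 'W701V']
At Alpha: gained ['L776R', 'R729D'] -> total ['L776R', 'N218I', 'R729D', 'V217H', 'W701V']

Answer: L776R,N218I,R729D,V217H,W701V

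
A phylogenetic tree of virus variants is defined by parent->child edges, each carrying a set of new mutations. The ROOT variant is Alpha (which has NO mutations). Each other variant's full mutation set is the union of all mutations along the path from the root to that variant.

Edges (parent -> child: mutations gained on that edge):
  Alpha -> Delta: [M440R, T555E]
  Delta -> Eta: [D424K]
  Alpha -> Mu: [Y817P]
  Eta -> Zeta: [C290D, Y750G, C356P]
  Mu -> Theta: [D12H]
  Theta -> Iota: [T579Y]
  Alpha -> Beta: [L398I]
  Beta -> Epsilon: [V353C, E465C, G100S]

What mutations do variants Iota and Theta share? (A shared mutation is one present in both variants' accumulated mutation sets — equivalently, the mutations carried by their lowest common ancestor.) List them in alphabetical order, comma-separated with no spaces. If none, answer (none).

Accumulating mutations along path to Iota:
  At Alpha: gained [] -> total []
  At Mu: gained ['Y817P'] -> total ['Y817P']
  At Theta: gained ['D12H'] -> total ['D12H', 'Y817P']
  At Iota: gained ['T579Y'] -> total ['D12H', 'T579Y', 'Y817P']
Mutations(Iota) = ['D12H', 'T579Y', 'Y817P']
Accumulating mutations along path to Theta:
  At Alpha: gained [] -> total []
  At Mu: gained ['Y817P'] -> total ['Y817P']
  At Theta: gained ['D12H'] -> total ['D12H', 'Y817P']
Mutations(Theta) = ['D12H', 'Y817P']
Intersection: ['D12H', 'T579Y', 'Y817P'] ∩ ['D12H', 'Y817P'] = ['D12H', 'Y817P']

Answer: D12H,Y817P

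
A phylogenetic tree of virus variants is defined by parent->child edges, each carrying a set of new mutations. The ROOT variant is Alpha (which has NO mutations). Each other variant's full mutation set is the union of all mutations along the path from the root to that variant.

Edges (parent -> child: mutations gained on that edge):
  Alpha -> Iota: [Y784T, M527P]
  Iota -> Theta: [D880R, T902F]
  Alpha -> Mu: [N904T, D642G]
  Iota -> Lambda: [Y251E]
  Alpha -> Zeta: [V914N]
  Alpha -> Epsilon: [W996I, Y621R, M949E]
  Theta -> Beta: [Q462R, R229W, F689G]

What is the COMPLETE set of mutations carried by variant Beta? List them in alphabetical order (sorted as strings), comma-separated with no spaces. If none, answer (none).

Answer: D880R,F689G,M527P,Q462R,R229W,T902F,Y784T

Derivation:
At Alpha: gained [] -> total []
At Iota: gained ['Y784T', 'M527P'] -> total ['M527P', 'Y784T']
At Theta: gained ['D880R', 'T902F'] -> total ['D880R', 'M527P', 'T902F', 'Y784T']
At Beta: gained ['Q462R', 'R229W', 'F689G'] -> total ['D880R', 'F689G', 'M527P', 'Q462R', 'R229W', 'T902F', 'Y784T']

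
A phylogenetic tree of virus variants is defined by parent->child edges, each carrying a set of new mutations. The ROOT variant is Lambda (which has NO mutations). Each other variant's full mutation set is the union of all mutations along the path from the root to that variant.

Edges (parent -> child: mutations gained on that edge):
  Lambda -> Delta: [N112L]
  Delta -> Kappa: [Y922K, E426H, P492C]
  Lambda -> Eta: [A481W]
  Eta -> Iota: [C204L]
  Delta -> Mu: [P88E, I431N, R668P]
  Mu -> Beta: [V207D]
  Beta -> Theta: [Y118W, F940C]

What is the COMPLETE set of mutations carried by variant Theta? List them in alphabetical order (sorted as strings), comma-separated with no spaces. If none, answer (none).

At Lambda: gained [] -> total []
At Delta: gained ['N112L'] -> total ['N112L']
At Mu: gained ['P88E', 'I431N', 'R668P'] -> total ['I431N', 'N112L', 'P88E', 'R668P']
At Beta: gained ['V207D'] -> total ['I431N', 'N112L', 'P88E', 'R668P', 'V207D']
At Theta: gained ['Y118W', 'F940C'] -> total ['F940C', 'I431N', 'N112L', 'P88E', 'R668P', 'V207D', 'Y118W']

Answer: F940C,I431N,N112L,P88E,R668P,V207D,Y118W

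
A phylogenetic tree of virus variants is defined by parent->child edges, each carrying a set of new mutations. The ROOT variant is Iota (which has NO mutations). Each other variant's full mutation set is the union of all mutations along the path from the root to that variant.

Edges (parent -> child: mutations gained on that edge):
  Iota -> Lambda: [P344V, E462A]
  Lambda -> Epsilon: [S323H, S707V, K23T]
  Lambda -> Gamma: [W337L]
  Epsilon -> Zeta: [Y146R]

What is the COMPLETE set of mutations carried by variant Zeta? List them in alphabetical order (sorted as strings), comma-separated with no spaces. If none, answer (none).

Answer: E462A,K23T,P344V,S323H,S707V,Y146R

Derivation:
At Iota: gained [] -> total []
At Lambda: gained ['P344V', 'E462A'] -> total ['E462A', 'P344V']
At Epsilon: gained ['S323H', 'S707V', 'K23T'] -> total ['E462A', 'K23T', 'P344V', 'S323H', 'S707V']
At Zeta: gained ['Y146R'] -> total ['E462A', 'K23T', 'P344V', 'S323H', 'S707V', 'Y146R']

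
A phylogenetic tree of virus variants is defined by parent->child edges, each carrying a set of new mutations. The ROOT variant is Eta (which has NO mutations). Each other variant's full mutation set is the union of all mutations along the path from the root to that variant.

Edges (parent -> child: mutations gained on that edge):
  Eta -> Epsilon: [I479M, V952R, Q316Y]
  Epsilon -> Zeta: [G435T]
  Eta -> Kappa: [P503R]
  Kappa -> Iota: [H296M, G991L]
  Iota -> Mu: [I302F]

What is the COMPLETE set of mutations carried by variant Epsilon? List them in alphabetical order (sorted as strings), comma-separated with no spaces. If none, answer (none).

Answer: I479M,Q316Y,V952R

Derivation:
At Eta: gained [] -> total []
At Epsilon: gained ['I479M', 'V952R', 'Q316Y'] -> total ['I479M', 'Q316Y', 'V952R']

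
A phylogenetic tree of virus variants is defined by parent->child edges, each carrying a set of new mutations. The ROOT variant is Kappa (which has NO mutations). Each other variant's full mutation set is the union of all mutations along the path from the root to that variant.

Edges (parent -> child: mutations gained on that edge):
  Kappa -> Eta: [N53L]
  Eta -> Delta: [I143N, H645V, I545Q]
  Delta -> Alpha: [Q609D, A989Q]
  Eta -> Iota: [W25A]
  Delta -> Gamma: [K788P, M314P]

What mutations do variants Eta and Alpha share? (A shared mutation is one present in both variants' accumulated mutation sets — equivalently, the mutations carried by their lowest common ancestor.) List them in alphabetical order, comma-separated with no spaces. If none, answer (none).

Accumulating mutations along path to Eta:
  At Kappa: gained [] -> total []
  At Eta: gained ['N53L'] -> total ['N53L']
Mutations(Eta) = ['N53L']
Accumulating mutations along path to Alpha:
  At Kappa: gained [] -> total []
  At Eta: gained ['N53L'] -> total ['N53L']
  At Delta: gained ['I143N', 'H645V', 'I545Q'] -> total ['H645V', 'I143N', 'I545Q', 'N53L']
  At Alpha: gained ['Q609D', 'A989Q'] -> total ['A989Q', 'H645V', 'I143N', 'I545Q', 'N53L', 'Q609D']
Mutations(Alpha) = ['A989Q', 'H645V', 'I143N', 'I545Q', 'N53L', 'Q609D']
Intersection: ['N53L'] ∩ ['A989Q', 'H645V', 'I143N', 'I545Q', 'N53L', 'Q609D'] = ['N53L']

Answer: N53L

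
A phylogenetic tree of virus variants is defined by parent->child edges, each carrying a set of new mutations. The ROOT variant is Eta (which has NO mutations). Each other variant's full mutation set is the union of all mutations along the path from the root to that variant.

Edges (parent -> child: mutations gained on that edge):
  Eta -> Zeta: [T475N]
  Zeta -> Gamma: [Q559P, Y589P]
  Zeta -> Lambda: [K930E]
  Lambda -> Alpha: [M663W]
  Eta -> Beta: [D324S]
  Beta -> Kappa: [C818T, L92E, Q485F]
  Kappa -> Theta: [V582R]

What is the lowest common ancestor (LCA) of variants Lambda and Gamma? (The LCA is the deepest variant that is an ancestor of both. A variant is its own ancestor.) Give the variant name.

Path from root to Lambda: Eta -> Zeta -> Lambda
  ancestors of Lambda: {Eta, Zeta, Lambda}
Path from root to Gamma: Eta -> Zeta -> Gamma
  ancestors of Gamma: {Eta, Zeta, Gamma}
Common ancestors: {Eta, Zeta}
Walk up from Gamma: Gamma (not in ancestors of Lambda), Zeta (in ancestors of Lambda), Eta (in ancestors of Lambda)
Deepest common ancestor (LCA) = Zeta

Answer: Zeta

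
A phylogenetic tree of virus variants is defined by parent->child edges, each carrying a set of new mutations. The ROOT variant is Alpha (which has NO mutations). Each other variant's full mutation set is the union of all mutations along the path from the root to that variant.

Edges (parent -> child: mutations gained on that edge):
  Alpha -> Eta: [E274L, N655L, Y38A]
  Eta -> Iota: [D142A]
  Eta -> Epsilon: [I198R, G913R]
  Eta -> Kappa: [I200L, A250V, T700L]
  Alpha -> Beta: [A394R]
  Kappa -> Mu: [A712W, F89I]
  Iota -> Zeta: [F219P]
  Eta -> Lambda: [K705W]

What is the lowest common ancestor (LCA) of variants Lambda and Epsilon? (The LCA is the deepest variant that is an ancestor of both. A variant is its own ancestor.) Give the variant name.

Path from root to Lambda: Alpha -> Eta -> Lambda
  ancestors of Lambda: {Alpha, Eta, Lambda}
Path from root to Epsilon: Alpha -> Eta -> Epsilon
  ancestors of Epsilon: {Alpha, Eta, Epsilon}
Common ancestors: {Alpha, Eta}
Walk up from Epsilon: Epsilon (not in ancestors of Lambda), Eta (in ancestors of Lambda), Alpha (in ancestors of Lambda)
Deepest common ancestor (LCA) = Eta

Answer: Eta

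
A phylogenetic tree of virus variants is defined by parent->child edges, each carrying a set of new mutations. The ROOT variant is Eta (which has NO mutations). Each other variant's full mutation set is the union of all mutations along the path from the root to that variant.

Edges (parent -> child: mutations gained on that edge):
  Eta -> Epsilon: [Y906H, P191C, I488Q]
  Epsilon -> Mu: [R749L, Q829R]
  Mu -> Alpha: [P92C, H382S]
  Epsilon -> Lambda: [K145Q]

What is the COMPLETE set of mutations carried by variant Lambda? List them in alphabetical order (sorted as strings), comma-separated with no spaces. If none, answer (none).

At Eta: gained [] -> total []
At Epsilon: gained ['Y906H', 'P191C', 'I488Q'] -> total ['I488Q', 'P191C', 'Y906H']
At Lambda: gained ['K145Q'] -> total ['I488Q', 'K145Q', 'P191C', 'Y906H']

Answer: I488Q,K145Q,P191C,Y906H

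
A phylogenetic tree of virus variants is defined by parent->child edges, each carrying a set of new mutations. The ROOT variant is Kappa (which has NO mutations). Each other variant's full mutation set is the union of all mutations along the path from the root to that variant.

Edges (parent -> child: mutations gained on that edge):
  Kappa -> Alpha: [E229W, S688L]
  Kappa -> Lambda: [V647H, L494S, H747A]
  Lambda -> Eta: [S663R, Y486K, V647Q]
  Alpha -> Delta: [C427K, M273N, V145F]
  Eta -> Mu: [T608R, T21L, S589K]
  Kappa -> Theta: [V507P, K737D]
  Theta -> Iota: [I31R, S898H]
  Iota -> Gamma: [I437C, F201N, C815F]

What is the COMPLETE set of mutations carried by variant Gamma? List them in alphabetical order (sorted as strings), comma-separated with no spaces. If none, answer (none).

At Kappa: gained [] -> total []
At Theta: gained ['V507P', 'K737D'] -> total ['K737D', 'V507P']
At Iota: gained ['I31R', 'S898H'] -> total ['I31R', 'K737D', 'S898H', 'V507P']
At Gamma: gained ['I437C', 'F201N', 'C815F'] -> total ['C815F', 'F201N', 'I31R', 'I437C', 'K737D', 'S898H', 'V507P']

Answer: C815F,F201N,I31R,I437C,K737D,S898H,V507P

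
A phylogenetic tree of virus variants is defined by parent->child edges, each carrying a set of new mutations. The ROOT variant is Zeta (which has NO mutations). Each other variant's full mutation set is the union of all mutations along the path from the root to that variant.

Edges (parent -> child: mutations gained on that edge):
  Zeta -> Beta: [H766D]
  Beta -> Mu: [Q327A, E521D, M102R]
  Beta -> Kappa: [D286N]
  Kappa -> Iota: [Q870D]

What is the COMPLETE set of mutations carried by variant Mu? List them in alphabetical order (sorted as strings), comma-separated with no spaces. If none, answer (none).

Answer: E521D,H766D,M102R,Q327A

Derivation:
At Zeta: gained [] -> total []
At Beta: gained ['H766D'] -> total ['H766D']
At Mu: gained ['Q327A', 'E521D', 'M102R'] -> total ['E521D', 'H766D', 'M102R', 'Q327A']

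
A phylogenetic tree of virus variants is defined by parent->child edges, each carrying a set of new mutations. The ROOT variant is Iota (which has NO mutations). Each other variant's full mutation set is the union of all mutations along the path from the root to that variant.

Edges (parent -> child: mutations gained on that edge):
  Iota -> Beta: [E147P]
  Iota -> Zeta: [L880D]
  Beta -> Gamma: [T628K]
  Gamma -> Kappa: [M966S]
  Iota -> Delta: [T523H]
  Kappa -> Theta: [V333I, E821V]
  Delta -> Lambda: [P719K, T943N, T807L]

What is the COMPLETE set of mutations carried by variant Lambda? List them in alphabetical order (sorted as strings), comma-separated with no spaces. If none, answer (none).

Answer: P719K,T523H,T807L,T943N

Derivation:
At Iota: gained [] -> total []
At Delta: gained ['T523H'] -> total ['T523H']
At Lambda: gained ['P719K', 'T943N', 'T807L'] -> total ['P719K', 'T523H', 'T807L', 'T943N']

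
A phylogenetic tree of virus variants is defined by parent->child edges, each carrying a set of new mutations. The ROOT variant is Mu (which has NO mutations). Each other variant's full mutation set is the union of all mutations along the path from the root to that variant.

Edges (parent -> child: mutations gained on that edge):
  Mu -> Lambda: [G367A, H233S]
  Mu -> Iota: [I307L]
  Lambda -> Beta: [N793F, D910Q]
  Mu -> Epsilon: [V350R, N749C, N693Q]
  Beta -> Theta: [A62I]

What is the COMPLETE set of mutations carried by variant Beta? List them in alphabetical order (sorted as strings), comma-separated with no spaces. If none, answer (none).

Answer: D910Q,G367A,H233S,N793F

Derivation:
At Mu: gained [] -> total []
At Lambda: gained ['G367A', 'H233S'] -> total ['G367A', 'H233S']
At Beta: gained ['N793F', 'D910Q'] -> total ['D910Q', 'G367A', 'H233S', 'N793F']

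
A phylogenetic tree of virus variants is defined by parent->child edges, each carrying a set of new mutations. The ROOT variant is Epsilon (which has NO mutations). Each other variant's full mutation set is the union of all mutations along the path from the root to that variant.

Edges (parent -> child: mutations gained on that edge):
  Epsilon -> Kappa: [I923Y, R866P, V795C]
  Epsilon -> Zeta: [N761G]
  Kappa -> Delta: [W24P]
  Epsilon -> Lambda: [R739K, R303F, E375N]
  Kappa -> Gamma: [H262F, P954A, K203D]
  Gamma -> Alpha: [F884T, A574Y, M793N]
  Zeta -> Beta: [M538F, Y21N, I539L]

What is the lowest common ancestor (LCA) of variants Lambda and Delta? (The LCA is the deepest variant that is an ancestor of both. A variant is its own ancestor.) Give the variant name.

Path from root to Lambda: Epsilon -> Lambda
  ancestors of Lambda: {Epsilon, Lambda}
Path from root to Delta: Epsilon -> Kappa -> Delta
  ancestors of Delta: {Epsilon, Kappa, Delta}
Common ancestors: {Epsilon}
Walk up from Delta: Delta (not in ancestors of Lambda), Kappa (not in ancestors of Lambda), Epsilon (in ancestors of Lambda)
Deepest common ancestor (LCA) = Epsilon

Answer: Epsilon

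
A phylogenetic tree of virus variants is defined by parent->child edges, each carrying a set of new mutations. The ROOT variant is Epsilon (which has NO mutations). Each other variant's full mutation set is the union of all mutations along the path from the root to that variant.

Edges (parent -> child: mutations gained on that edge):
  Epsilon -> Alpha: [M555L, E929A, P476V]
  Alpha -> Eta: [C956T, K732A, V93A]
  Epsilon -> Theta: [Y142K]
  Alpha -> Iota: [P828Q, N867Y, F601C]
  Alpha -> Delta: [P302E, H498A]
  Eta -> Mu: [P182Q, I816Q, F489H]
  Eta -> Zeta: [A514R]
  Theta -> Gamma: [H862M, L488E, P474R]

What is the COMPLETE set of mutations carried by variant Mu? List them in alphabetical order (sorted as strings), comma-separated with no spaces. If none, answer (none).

Answer: C956T,E929A,F489H,I816Q,K732A,M555L,P182Q,P476V,V93A

Derivation:
At Epsilon: gained [] -> total []
At Alpha: gained ['M555L', 'E929A', 'P476V'] -> total ['E929A', 'M555L', 'P476V']
At Eta: gained ['C956T', 'K732A', 'V93A'] -> total ['C956T', 'E929A', 'K732A', 'M555L', 'P476V', 'V93A']
At Mu: gained ['P182Q', 'I816Q', 'F489H'] -> total ['C956T', 'E929A', 'F489H', 'I816Q', 'K732A', 'M555L', 'P182Q', 'P476V', 'V93A']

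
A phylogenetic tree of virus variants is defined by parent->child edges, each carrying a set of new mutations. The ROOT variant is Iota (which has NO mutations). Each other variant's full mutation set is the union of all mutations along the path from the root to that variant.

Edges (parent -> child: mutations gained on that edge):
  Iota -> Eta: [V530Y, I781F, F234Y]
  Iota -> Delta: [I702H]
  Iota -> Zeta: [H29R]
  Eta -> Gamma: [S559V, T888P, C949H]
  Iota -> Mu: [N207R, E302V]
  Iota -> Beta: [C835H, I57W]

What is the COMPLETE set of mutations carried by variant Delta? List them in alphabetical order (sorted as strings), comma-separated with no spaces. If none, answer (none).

Answer: I702H

Derivation:
At Iota: gained [] -> total []
At Delta: gained ['I702H'] -> total ['I702H']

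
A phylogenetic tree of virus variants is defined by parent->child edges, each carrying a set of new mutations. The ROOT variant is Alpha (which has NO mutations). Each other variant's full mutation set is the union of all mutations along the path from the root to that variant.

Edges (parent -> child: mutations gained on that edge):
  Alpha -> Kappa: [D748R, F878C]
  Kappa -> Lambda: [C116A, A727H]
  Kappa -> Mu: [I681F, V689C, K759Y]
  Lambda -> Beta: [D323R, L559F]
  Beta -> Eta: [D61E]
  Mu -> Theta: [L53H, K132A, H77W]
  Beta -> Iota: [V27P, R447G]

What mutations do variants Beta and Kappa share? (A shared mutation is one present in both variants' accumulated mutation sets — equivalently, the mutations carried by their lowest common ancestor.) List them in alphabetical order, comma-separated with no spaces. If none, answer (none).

Answer: D748R,F878C

Derivation:
Accumulating mutations along path to Beta:
  At Alpha: gained [] -> total []
  At Kappa: gained ['D748R', 'F878C'] -> total ['D748R', 'F878C']
  At Lambda: gained ['C116A', 'A727H'] -> total ['A727H', 'C116A', 'D748R', 'F878C']
  At Beta: gained ['D323R', 'L559F'] -> total ['A727H', 'C116A', 'D323R', 'D748R', 'F878C', 'L559F']
Mutations(Beta) = ['A727H', 'C116A', 'D323R', 'D748R', 'F878C', 'L559F']
Accumulating mutations along path to Kappa:
  At Alpha: gained [] -> total []
  At Kappa: gained ['D748R', 'F878C'] -> total ['D748R', 'F878C']
Mutations(Kappa) = ['D748R', 'F878C']
Intersection: ['A727H', 'C116A', 'D323R', 'D748R', 'F878C', 'L559F'] ∩ ['D748R', 'F878C'] = ['D748R', 'F878C']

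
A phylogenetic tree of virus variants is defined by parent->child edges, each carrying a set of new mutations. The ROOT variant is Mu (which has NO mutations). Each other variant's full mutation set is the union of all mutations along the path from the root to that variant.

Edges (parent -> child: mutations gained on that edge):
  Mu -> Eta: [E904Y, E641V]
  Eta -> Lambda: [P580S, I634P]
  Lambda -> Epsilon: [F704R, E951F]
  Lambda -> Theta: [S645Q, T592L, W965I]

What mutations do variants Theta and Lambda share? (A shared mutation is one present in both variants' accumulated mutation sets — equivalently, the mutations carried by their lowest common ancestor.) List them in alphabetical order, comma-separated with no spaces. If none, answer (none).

Accumulating mutations along path to Theta:
  At Mu: gained [] -> total []
  At Eta: gained ['E904Y', 'E641V'] -> total ['E641V', 'E904Y']
  At Lambda: gained ['P580S', 'I634P'] -> total ['E641V', 'E904Y', 'I634P', 'P580S']
  At Theta: gained ['S645Q', 'T592L', 'W965I'] -> total ['E641V', 'E904Y', 'I634P', 'P580S', 'S645Q', 'T592L', 'W965I']
Mutations(Theta) = ['E641V', 'E904Y', 'I634P', 'P580S', 'S645Q', 'T592L', 'W965I']
Accumulating mutations along path to Lambda:
  At Mu: gained [] -> total []
  At Eta: gained ['E904Y', 'E641V'] -> total ['E641V', 'E904Y']
  At Lambda: gained ['P580S', 'I634P'] -> total ['E641V', 'E904Y', 'I634P', 'P580S']
Mutations(Lambda) = ['E641V', 'E904Y', 'I634P', 'P580S']
Intersection: ['E641V', 'E904Y', 'I634P', 'P580S', 'S645Q', 'T592L', 'W965I'] ∩ ['E641V', 'E904Y', 'I634P', 'P580S'] = ['E641V', 'E904Y', 'I634P', 'P580S']

Answer: E641V,E904Y,I634P,P580S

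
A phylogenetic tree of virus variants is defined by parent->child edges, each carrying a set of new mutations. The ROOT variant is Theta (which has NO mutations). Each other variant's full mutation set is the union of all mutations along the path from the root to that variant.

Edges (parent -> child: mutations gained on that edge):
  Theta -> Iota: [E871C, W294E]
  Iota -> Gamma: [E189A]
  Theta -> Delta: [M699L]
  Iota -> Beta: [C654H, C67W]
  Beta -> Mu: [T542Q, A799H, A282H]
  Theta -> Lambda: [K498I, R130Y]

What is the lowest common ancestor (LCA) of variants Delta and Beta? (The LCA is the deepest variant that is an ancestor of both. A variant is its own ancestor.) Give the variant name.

Path from root to Delta: Theta -> Delta
  ancestors of Delta: {Theta, Delta}
Path from root to Beta: Theta -> Iota -> Beta
  ancestors of Beta: {Theta, Iota, Beta}
Common ancestors: {Theta}
Walk up from Beta: Beta (not in ancestors of Delta), Iota (not in ancestors of Delta), Theta (in ancestors of Delta)
Deepest common ancestor (LCA) = Theta

Answer: Theta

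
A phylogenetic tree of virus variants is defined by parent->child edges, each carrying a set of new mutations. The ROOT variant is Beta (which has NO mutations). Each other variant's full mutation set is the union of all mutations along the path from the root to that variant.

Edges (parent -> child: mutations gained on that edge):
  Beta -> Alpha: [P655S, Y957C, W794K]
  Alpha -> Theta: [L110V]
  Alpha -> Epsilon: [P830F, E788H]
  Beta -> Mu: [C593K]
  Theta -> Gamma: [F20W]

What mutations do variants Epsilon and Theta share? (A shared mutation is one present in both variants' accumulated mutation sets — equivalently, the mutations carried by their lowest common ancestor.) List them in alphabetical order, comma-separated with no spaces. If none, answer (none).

Accumulating mutations along path to Epsilon:
  At Beta: gained [] -> total []
  At Alpha: gained ['P655S', 'Y957C', 'W794K'] -> total ['P655S', 'W794K', 'Y957C']
  At Epsilon: gained ['P830F', 'E788H'] -> total ['E788H', 'P655S', 'P830F', 'W794K', 'Y957C']
Mutations(Epsilon) = ['E788H', 'P655S', 'P830F', 'W794K', 'Y957C']
Accumulating mutations along path to Theta:
  At Beta: gained [] -> total []
  At Alpha: gained ['P655S', 'Y957C', 'W794K'] -> total ['P655S', 'W794K', 'Y957C']
  At Theta: gained ['L110V'] -> total ['L110V', 'P655S', 'W794K', 'Y957C']
Mutations(Theta) = ['L110V', 'P655S', 'W794K', 'Y957C']
Intersection: ['E788H', 'P655S', 'P830F', 'W794K', 'Y957C'] ∩ ['L110V', 'P655S', 'W794K', 'Y957C'] = ['P655S', 'W794K', 'Y957C']

Answer: P655S,W794K,Y957C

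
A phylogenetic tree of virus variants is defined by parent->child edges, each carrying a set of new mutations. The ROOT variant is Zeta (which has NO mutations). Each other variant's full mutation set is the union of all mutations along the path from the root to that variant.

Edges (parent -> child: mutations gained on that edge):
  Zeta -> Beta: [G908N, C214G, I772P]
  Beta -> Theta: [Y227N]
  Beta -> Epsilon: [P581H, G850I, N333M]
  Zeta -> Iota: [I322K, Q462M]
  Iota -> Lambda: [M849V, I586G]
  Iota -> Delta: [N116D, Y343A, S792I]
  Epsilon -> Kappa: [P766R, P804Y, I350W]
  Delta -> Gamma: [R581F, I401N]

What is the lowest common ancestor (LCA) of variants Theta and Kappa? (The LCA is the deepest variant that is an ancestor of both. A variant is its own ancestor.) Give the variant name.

Path from root to Theta: Zeta -> Beta -> Theta
  ancestors of Theta: {Zeta, Beta, Theta}
Path from root to Kappa: Zeta -> Beta -> Epsilon -> Kappa
  ancestors of Kappa: {Zeta, Beta, Epsilon, Kappa}
Common ancestors: {Zeta, Beta}
Walk up from Kappa: Kappa (not in ancestors of Theta), Epsilon (not in ancestors of Theta), Beta (in ancestors of Theta), Zeta (in ancestors of Theta)
Deepest common ancestor (LCA) = Beta

Answer: Beta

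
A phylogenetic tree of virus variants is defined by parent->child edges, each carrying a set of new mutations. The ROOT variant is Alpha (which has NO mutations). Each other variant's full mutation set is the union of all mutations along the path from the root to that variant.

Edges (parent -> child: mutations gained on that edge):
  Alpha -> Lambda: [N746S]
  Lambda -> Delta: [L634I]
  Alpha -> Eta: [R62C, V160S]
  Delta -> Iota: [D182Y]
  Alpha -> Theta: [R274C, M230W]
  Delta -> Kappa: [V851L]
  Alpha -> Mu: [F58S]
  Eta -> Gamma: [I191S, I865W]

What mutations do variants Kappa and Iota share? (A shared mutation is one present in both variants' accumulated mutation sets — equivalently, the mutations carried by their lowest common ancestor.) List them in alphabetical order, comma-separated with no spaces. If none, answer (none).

Accumulating mutations along path to Kappa:
  At Alpha: gained [] -> total []
  At Lambda: gained ['N746S'] -> total ['N746S']
  At Delta: gained ['L634I'] -> total ['L634I', 'N746S']
  At Kappa: gained ['V851L'] -> total ['L634I', 'N746S', 'V851L']
Mutations(Kappa) = ['L634I', 'N746S', 'V851L']
Accumulating mutations along path to Iota:
  At Alpha: gained [] -> total []
  At Lambda: gained ['N746S'] -> total ['N746S']
  At Delta: gained ['L634I'] -> total ['L634I', 'N746S']
  At Iota: gained ['D182Y'] -> total ['D182Y', 'L634I', 'N746S']
Mutations(Iota) = ['D182Y', 'L634I', 'N746S']
Intersection: ['L634I', 'N746S', 'V851L'] ∩ ['D182Y', 'L634I', 'N746S'] = ['L634I', 'N746S']

Answer: L634I,N746S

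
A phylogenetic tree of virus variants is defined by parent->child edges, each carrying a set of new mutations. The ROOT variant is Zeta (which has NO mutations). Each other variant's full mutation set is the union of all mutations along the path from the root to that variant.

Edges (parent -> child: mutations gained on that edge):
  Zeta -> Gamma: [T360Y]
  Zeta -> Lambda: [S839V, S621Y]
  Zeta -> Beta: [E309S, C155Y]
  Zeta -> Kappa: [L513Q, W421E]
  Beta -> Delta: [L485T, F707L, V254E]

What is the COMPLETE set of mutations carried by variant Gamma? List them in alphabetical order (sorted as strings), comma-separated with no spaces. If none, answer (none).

At Zeta: gained [] -> total []
At Gamma: gained ['T360Y'] -> total ['T360Y']

Answer: T360Y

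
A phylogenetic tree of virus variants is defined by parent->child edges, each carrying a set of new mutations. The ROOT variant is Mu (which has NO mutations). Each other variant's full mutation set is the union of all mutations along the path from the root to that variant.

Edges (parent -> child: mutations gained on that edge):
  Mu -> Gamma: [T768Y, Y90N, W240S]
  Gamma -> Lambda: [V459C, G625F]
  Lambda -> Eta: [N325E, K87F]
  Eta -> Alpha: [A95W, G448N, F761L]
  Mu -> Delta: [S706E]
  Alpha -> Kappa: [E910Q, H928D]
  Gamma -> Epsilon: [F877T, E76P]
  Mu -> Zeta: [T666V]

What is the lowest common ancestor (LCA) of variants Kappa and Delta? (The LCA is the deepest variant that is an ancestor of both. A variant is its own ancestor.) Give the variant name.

Path from root to Kappa: Mu -> Gamma -> Lambda -> Eta -> Alpha -> Kappa
  ancestors of Kappa: {Mu, Gamma, Lambda, Eta, Alpha, Kappa}
Path from root to Delta: Mu -> Delta
  ancestors of Delta: {Mu, Delta}
Common ancestors: {Mu}
Walk up from Delta: Delta (not in ancestors of Kappa), Mu (in ancestors of Kappa)
Deepest common ancestor (LCA) = Mu

Answer: Mu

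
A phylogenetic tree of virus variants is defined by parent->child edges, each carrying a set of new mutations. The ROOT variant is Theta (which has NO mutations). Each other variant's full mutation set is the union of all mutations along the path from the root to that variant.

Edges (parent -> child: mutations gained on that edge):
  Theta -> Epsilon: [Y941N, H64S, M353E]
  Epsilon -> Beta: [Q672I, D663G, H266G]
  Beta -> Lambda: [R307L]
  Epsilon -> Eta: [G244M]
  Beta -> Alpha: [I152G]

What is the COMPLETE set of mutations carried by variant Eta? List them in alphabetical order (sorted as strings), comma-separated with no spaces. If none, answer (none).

At Theta: gained [] -> total []
At Epsilon: gained ['Y941N', 'H64S', 'M353E'] -> total ['H64S', 'M353E', 'Y941N']
At Eta: gained ['G244M'] -> total ['G244M', 'H64S', 'M353E', 'Y941N']

Answer: G244M,H64S,M353E,Y941N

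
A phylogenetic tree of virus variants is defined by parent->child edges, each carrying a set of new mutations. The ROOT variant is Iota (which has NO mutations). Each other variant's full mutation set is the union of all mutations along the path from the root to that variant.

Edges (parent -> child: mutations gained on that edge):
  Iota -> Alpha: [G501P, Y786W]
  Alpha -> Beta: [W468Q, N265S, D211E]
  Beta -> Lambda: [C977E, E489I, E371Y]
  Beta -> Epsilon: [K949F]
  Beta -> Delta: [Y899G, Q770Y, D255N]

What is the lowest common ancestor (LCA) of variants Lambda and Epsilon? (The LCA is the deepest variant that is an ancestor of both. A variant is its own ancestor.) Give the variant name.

Path from root to Lambda: Iota -> Alpha -> Beta -> Lambda
  ancestors of Lambda: {Iota, Alpha, Beta, Lambda}
Path from root to Epsilon: Iota -> Alpha -> Beta -> Epsilon
  ancestors of Epsilon: {Iota, Alpha, Beta, Epsilon}
Common ancestors: {Iota, Alpha, Beta}
Walk up from Epsilon: Epsilon (not in ancestors of Lambda), Beta (in ancestors of Lambda), Alpha (in ancestors of Lambda), Iota (in ancestors of Lambda)
Deepest common ancestor (LCA) = Beta

Answer: Beta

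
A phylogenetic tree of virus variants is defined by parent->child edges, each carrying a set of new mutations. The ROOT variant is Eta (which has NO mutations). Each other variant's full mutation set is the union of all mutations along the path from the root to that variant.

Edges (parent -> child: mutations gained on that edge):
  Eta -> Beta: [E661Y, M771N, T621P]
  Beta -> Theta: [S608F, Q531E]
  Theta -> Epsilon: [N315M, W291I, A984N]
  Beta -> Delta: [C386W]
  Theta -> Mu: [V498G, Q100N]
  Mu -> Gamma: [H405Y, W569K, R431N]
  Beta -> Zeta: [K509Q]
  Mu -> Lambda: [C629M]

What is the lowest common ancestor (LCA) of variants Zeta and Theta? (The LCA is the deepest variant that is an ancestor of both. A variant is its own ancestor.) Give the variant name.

Path from root to Zeta: Eta -> Beta -> Zeta
  ancestors of Zeta: {Eta, Beta, Zeta}
Path from root to Theta: Eta -> Beta -> Theta
  ancestors of Theta: {Eta, Beta, Theta}
Common ancestors: {Eta, Beta}
Walk up from Theta: Theta (not in ancestors of Zeta), Beta (in ancestors of Zeta), Eta (in ancestors of Zeta)
Deepest common ancestor (LCA) = Beta

Answer: Beta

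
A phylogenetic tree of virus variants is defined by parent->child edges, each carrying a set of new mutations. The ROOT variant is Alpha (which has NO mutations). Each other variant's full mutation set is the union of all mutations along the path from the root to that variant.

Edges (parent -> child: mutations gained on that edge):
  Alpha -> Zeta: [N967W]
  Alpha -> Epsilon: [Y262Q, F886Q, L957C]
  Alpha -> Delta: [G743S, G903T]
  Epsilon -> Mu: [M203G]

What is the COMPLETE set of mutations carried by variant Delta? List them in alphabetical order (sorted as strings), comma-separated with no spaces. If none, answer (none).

Answer: G743S,G903T

Derivation:
At Alpha: gained [] -> total []
At Delta: gained ['G743S', 'G903T'] -> total ['G743S', 'G903T']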